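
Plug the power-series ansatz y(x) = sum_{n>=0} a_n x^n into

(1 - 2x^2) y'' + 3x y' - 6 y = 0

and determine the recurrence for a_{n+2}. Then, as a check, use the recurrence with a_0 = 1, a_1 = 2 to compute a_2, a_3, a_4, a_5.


Substitute y = sum_n a_n x^n.
(1 - 2 x^2) y'' contributes (n+2)(n+1) a_{n+2} - 2 n(n-1) a_n at x^n.
3 x y'(x) contributes 3 n a_n at x^n.
-6 y(x) contributes -6 a_n at x^n.
Matching x^n: (n+2)(n+1) a_{n+2} + (-2 n(n-1) + 3 n - 6) a_n = 0.
Thus a_{n+2} = (2 n(n-1) - 3 n + 6) / ((n+1)(n+2)) * a_n.

Check with a_0 = 1, a_1 = 2 (apply the recurrence for n = 0, 1, 2, 3): a_0 = 1, a_1 = 2, a_2 = 3, a_3 = 1, a_4 = 1, a_5 = 9/20.

a_(n+2) = (2 n(n-1) - 3 n + 6) / ((n+1)(n+2)) * a_n; check: a_0 = 1, a_1 = 2, a_2 = 3, a_3 = 1, a_4 = 1, a_5 = 9/20


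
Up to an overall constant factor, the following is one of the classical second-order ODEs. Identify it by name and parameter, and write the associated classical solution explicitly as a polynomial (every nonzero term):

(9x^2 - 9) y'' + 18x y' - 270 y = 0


All three coefficients share the factor -9; dividing through by -9 gives  (1 - x^2) y'' - 2x y' + 30 y = 0.
This matches the Legendre equation (1 - x^2) y'' - 2x y' + n(n+1) y = 0 (note the -2x y' term) with n(n+1) = 30, so n = 5; the polynomial solution is P_5(x).
With y = sum_k a_k x^k, matching x^k gives (k+2)(k+1) a_{k+2} = [k(k+1) - n(n+1)] a_k = (k - 5)(k + 6) a_k. The right side vanishes at k = 5, so the series with the parity of 5 terminates at degree 5.
Standard normalization (P_n(1) = 1): leading coefficient (2n)!/(2^n (n!)^2) = 3628800/(32*14400) = 63/8, so a_5 = 63/8. Work downward with a_k = (k+1)(k+2) a_{k+2} / ((k - 5)(k + 6)):
  a_3 = (4)(5)(63/8) / ((3 - 5)(3 + 6)) = (315/2)/(-18) = -35/4
  a_1 = (2)(3)(-35/4) / ((1 - 5)(1 + 6)) = (-105/2)/(-28) = 15/8
Hence P_5(x) = 63 x^5/8 - 35 x^3/4 + 15 x/8.

P_5(x); series = 63 x^5/8 - 35 x^3/4 + 15 x/8


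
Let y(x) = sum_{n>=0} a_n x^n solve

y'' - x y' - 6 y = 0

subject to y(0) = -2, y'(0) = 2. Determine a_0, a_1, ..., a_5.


Ansatz: y(x) = sum_{n>=0} a_n x^n, so y'(x) = sum_{n>=1} n a_n x^(n-1) and y''(x) = sum_{n>=2} n(n-1) a_n x^(n-2).
Substitute into P(x) y'' + Q(x) y' + R(x) y = 0 with P(x) = 1, Q(x) = -x, R(x) = -6, and match powers of x.
Initial conditions: a_0 = -2, a_1 = 2.
Setting the coefficient of each power of x to zero and solving order by order (substituting the coefficients already found):
  x^0: 2 a_2 - 6 a_0 = 0  ->  2 a_2 = 6 a_0 = -12  ->  a_2 = -6
  x^1: 6 a_3 - 7 a_1 = 0  ->  6 a_3 = 7 a_1 = 14  ->  a_3 = 7/3
  x^2: 12 a_4 - 8 a_2 = 0  ->  12 a_4 = 8 a_2 = -48  ->  a_4 = -4
  x^3: 20 a_5 - 9 a_3 = 0  ->  20 a_5 = 9 a_3 = 21  ->  a_5 = 21/20
Truncated series: y(x) = -2 + 2 x - 6 x^2 + (7/3) x^3 - 4 x^4 + (21/20) x^5 + O(x^6).

a_0 = -2; a_1 = 2; a_2 = -6; a_3 = 7/3; a_4 = -4; a_5 = 21/20


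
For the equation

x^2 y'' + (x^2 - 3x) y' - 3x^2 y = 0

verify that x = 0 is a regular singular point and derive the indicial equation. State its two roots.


Divide by x^2 to reach normal form y'' + P_1(x) y' + P_2(x) y = 0 with P_1(x) = 1 - 3/x and P_2(x) = -3.
x = 0 is a singular point because the y'-coefficient 1 - 3/x has a pole at x = 0.
It is a regular singular point because x P_1(x) = p(x) = x - 3 and x^2 P_2(x) = q(x) = -3x^2 are polynomials, hence analytic at x = 0.
p(0) = -3,  q(0) = 0.
Indicial equation: r(r-1) + p(0) r + q(0) = 0, i.e. r^2 + (p(0) - 1) r + q(0) = 0, i.e. r^2 - 4 r = 0.
Discriminant: (-4)^2 - 4(0) = 16, so r = (4 ± 4)/2.
Solving: r_1 = 4, r_2 = 0.

indicial: r^2 - 4 r = 0; roots r_1 = 4, r_2 = 0


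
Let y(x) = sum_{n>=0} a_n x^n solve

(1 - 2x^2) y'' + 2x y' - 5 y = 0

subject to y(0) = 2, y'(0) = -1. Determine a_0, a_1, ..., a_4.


Ansatz: y(x) = sum_{n>=0} a_n x^n, so y'(x) = sum_{n>=1} n a_n x^(n-1) and y''(x) = sum_{n>=2} n(n-1) a_n x^(n-2).
Substitute into P(x) y'' + Q(x) y' + R(x) y = 0 with P(x) = 1 - 2x^2, Q(x) = 2x, R(x) = -5, and match powers of x.
Initial conditions: a_0 = 2, a_1 = -1.
Setting the coefficient of each power of x to zero and solving order by order (substituting the coefficients already found):
  x^0: 2 a_2 - 5 a_0 = 0  ->  2 a_2 = 5 a_0 = 10  ->  a_2 = 5
  x^1: 6 a_3 - 3 a_1 = 0  ->  6 a_3 = 3 a_1 = -3  ->  a_3 = -1/2
  x^2: 12 a_4 - 5 a_2 = 0  ->  12 a_4 = 5 a_2 = 25  ->  a_4 = 25/12
Truncated series: y(x) = 2 - x + 5 x^2 - (1/2) x^3 + (25/12) x^4 + O(x^5).

a_0 = 2; a_1 = -1; a_2 = 5; a_3 = -1/2; a_4 = 25/12


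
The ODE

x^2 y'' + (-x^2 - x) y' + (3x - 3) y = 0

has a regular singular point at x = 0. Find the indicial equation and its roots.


Divide by x^2 to reach normal form y'' + P_1(x) y' + P_2(x) y = 0 with P_1(x) = -1 - 1/x and P_2(x) = 3/x - 3/x^2.
x = 0 is a singular point because the y'-coefficient -1 - 1/x has a pole at x = 0 and the y-coefficient 3/x - 3/x^2 has a pole at x = 0.
It is a regular singular point because x P_1(x) = p(x) = -x - 1 and x^2 P_2(x) = q(x) = 3x - 3 are polynomials, hence analytic at x = 0.
p(0) = -1,  q(0) = -3.
Indicial equation: r(r-1) + p(0) r + q(0) = 0, i.e. r^2 + (p(0) - 1) r + q(0) = 0, i.e. r^2 - 2 r - 3 = 0.
Discriminant: (-2)^2 - 4(-3) = 16, so r = (2 ± 4)/2.
Solving: r_1 = 3, r_2 = -1.

indicial: r^2 - 2 r - 3 = 0; roots r_1 = 3, r_2 = -1


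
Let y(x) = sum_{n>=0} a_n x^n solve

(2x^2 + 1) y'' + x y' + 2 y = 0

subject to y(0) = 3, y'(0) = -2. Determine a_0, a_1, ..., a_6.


Ansatz: y(x) = sum_{n>=0} a_n x^n, so y'(x) = sum_{n>=1} n a_n x^(n-1) and y''(x) = sum_{n>=2} n(n-1) a_n x^(n-2).
Substitute into P(x) y'' + Q(x) y' + R(x) y = 0 with P(x) = 2x^2 + 1, Q(x) = x, R(x) = 2, and match powers of x.
Initial conditions: a_0 = 3, a_1 = -2.
Setting the coefficient of each power of x to zero and solving order by order (substituting the coefficients already found):
  x^0: 2 a_2 + 2 a_0 = 0  ->  2 a_2 = -2 a_0 = -6  ->  a_2 = -3
  x^1: 6 a_3 + 3 a_1 = 0  ->  6 a_3 = -3 a_1 = 6  ->  a_3 = 1
  x^2: 12 a_4 + 8 a_2 = 0  ->  12 a_4 = -8 a_2 = 24  ->  a_4 = 2
  x^3: 20 a_5 + 17 a_3 = 0  ->  20 a_5 = -17 a_3 = -17  ->  a_5 = -17/20
  x^4: 30 a_6 + 30 a_4 = 0  ->  30 a_6 = -30 a_4 = -60  ->  a_6 = -2
Truncated series: y(x) = 3 - 2 x - 3 x^2 + x^3 + 2 x^4 - (17/20) x^5 - 2 x^6 + O(x^7).

a_0 = 3; a_1 = -2; a_2 = -3; a_3 = 1; a_4 = 2; a_5 = -17/20; a_6 = -2


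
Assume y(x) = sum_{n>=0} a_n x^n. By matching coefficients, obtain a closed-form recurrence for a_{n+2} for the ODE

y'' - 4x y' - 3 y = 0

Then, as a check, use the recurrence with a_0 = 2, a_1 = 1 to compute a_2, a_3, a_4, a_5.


Substitute y = sum_n a_n x^n.
y''(x) has coefficient (n+2)(n+1) a_{n+2} at x^n;
-4 x y'(x) has coefficient -4 n a_n at x^n (shift);
-3 y(x) has coefficient -3 a_n at x^n.
Matching x^n: (n+2)(n+1) a_{n+2} + (-4n - 3) a_n = 0.
Thus a_{n+2} = (4n + 3) / ((n+1)(n+2)) * a_n.

Check with a_0 = 2, a_1 = 1 (apply the recurrence for n = 0, 1, 2, 3): a_0 = 2, a_1 = 1, a_2 = 3, a_3 = 7/6, a_4 = 11/4, a_5 = 7/8.

a_(n+2) = (4n + 3) / ((n+1)(n+2)) * a_n; check: a_0 = 2, a_1 = 1, a_2 = 3, a_3 = 7/6, a_4 = 11/4, a_5 = 7/8


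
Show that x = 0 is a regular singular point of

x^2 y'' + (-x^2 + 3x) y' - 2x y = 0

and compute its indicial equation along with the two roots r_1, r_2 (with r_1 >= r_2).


Divide by x^2 to reach normal form y'' + P_1(x) y' + P_2(x) y = 0 with P_1(x) = -1 + 3/x and P_2(x) = -2/x.
x = 0 is a singular point because the y'-coefficient -1 + 3/x has a pole at x = 0 and the y-coefficient -2/x has a pole at x = 0.
It is a regular singular point because x P_1(x) = p(x) = 3 - x and x^2 P_2(x) = q(x) = -2x are polynomials, hence analytic at x = 0.
p(0) = 3,  q(0) = 0.
Indicial equation: r(r-1) + p(0) r + q(0) = 0, i.e. r^2 + (p(0) - 1) r + q(0) = 0, i.e. r^2 + 2 r = 0.
Discriminant: (2)^2 - 4(0) = 4, so r = (-2 ± 2)/2.
Solving: r_1 = 0, r_2 = -2.

indicial: r^2 + 2 r = 0; roots r_1 = 0, r_2 = -2


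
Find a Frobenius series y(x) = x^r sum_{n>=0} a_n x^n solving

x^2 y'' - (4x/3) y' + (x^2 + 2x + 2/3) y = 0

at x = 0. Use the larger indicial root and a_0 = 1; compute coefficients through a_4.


Write in Frobenius form y'' + (p(x)/x) y' + (q(x)/x^2) y = 0:
  p(x) = -4/3,  q(x) = x^2 + 2x + 2/3.
Indicial equation: r(r-1) + (-4/3) r + (2/3) = 0 -> roots r_1 = 2, r_2 = 1/3.
Take r = r_1 = 2. Let y(x) = x^r sum_{n>=0} a_n x^n with a_0 = 1.
Substitute y = x^r sum a_n x^n and match x^{r+n}. The recurrence is
  D(n) a_n + 2 a_{n-1} + 1 a_{n-2} = 0,  where D(n) = (r+n)(r+n-1) + (-4/3)(r+n) + (2/3).
  a_n = [-2 a_{n-1} - 1 a_{n-2}] / D(n).
Since the indicial polynomial factors as (r - r_1)(r - r_2), D(n) = (r_1 + n - r_1)(r_1 + n - r_2) = n(n + 5/3).
Evaluating step by step (a_0 = 1):
  n = 1: D(1) = 1(1 + 5/3) = 8/3; numerator = -2(1) = -2; a_1 = (-2)/(8/3) = -3/4
  n = 2: D(2) = 2(2 + 5/3) = 22/3; numerator = -2(-3/4) - 1(1) = 1/2; a_2 = (1/2)/(22/3) = 3/44
  n = 3: D(3) = 3(3 + 5/3) = 14; numerator = -2(3/44) - 1(-3/4) = 27/44; a_3 = (27/44)/(14) = 27/616
  n = 4: D(4) = 4(4 + 5/3) = 68/3; numerator = -2(27/616) - 1(3/44) = -12/77; a_4 = (-12/77)/(68/3) = -9/1309

r = 2; a_0 = 1; a_1 = -3/4; a_2 = 3/44; a_3 = 27/616; a_4 = -9/1309


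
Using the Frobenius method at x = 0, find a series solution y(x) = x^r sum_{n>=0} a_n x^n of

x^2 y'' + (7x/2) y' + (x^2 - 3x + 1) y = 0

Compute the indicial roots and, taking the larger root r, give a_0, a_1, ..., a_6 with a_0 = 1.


Write in Frobenius form y'' + (p(x)/x) y' + (q(x)/x^2) y = 0:
  p(x) = 7/2,  q(x) = x^2 - 3x + 1.
Indicial equation: r(r-1) + (7/2) r + (1) = 0 -> roots r_1 = -1/2, r_2 = -2.
Take r = r_1 = -1/2. Let y(x) = x^r sum_{n>=0} a_n x^n with a_0 = 1.
Substitute y = x^r sum a_n x^n and match x^{r+n}. The recurrence is
  D(n) a_n - 3 a_{n-1} + 1 a_{n-2} = 0,  where D(n) = (r+n)(r+n-1) + (7/2)(r+n) + (1).
  a_n = [3 a_{n-1} - 1 a_{n-2}] / D(n).
Since the indicial polynomial factors as (r - r_1)(r - r_2), D(n) = (r_1 + n - r_1)(r_1 + n - r_2) = n(n + 3/2).
Evaluating step by step (a_0 = 1):
  n = 1: D(1) = 1(1 + 3/2) = 5/2; numerator = 3(1) = 3; a_1 = (3)/(5/2) = 6/5
  n = 2: D(2) = 2(2 + 3/2) = 7; numerator = 3(6/5) - 1(1) = 13/5; a_2 = (13/5)/(7) = 13/35
  n = 3: D(3) = 3(3 + 3/2) = 27/2; numerator = 3(13/35) - 1(6/5) = -3/35; a_3 = (-3/35)/(27/2) = -2/315
  n = 4: D(4) = 4(4 + 3/2) = 22; numerator = 3(-2/315) - 1(13/35) = -41/105; a_4 = (-41/105)/(22) = -41/2310
  n = 5: D(5) = 5(5 + 3/2) = 65/2; numerator = 3(-41/2310) - 1(-2/315) = -65/1386; a_5 = (-65/1386)/(65/2) = -1/693
  n = 6: D(6) = 6(6 + 3/2) = 45; numerator = 3(-1/693) - 1(-41/2310) = 31/2310; a_6 = (31/2310)/(45) = 31/103950

r = -1/2; a_0 = 1; a_1 = 6/5; a_2 = 13/35; a_3 = -2/315; a_4 = -41/2310; a_5 = -1/693; a_6 = 31/103950


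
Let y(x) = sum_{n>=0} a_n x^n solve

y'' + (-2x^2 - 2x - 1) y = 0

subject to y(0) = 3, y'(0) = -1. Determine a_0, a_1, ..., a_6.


Ansatz: y(x) = sum_{n>=0} a_n x^n, so y'(x) = sum_{n>=1} n a_n x^(n-1) and y''(x) = sum_{n>=2} n(n-1) a_n x^(n-2).
Substitute into P(x) y'' + Q(x) y' + R(x) y = 0 with P(x) = 1, Q(x) = 0, R(x) = -2x^2 - 2x - 1, and match powers of x.
Initial conditions: a_0 = 3, a_1 = -1.
Setting the coefficient of each power of x to zero and solving order by order (substituting the coefficients already found):
  x^0: 2 a_2 - a_0 = 0  ->  2 a_2 = a_0 = 3  ->  a_2 = 3/2
  x^1: 6 a_3 - a_1 - 2 a_0 = 0  ->  6 a_3 = a_1 + 2 a_0 = 5  ->  a_3 = 5/6
  x^2: 12 a_4 - a_2 - 2 a_1 - 2 a_0 = 0  ->  12 a_4 = a_2 + 2 a_1 + 2 a_0 = 11/2  ->  a_4 = 11/24
  x^3: 20 a_5 - a_3 - 2 a_2 - 2 a_1 = 0  ->  20 a_5 = a_3 + 2 a_2 + 2 a_1 = 11/6  ->  a_5 = 11/120
  x^4: 30 a_6 - a_4 - 2 a_3 - 2 a_2 = 0  ->  30 a_6 = a_4 + 2 a_3 + 2 a_2 = 41/8  ->  a_6 = 41/240
Truncated series: y(x) = 3 - x + (3/2) x^2 + (5/6) x^3 + (11/24) x^4 + (11/120) x^5 + (41/240) x^6 + O(x^7).

a_0 = 3; a_1 = -1; a_2 = 3/2; a_3 = 5/6; a_4 = 11/24; a_5 = 11/120; a_6 = 41/240


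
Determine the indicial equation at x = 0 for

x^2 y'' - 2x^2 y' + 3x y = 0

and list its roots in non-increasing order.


Divide by x^2 to reach normal form y'' + P_1(x) y' + P_2(x) y = 0 with P_1(x) = -2 and P_2(x) = 3/x.
x = 0 is a singular point because the y-coefficient 3/x has a pole at x = 0.
It is a regular singular point because x P_1(x) = p(x) = -2x and x^2 P_2(x) = q(x) = 3x are polynomials, hence analytic at x = 0.
p(0) = 0,  q(0) = 0.
Indicial equation: r(r-1) + p(0) r + q(0) = 0, i.e. r^2 + (p(0) - 1) r + q(0) = 0, i.e. r^2 - 1 r = 0.
Discriminant: (-1)^2 - 4(0) = 1, so r = (1 ± 1)/2.
Solving: r_1 = 1, r_2 = 0.

indicial: r^2 - 1 r = 0; roots r_1 = 1, r_2 = 0


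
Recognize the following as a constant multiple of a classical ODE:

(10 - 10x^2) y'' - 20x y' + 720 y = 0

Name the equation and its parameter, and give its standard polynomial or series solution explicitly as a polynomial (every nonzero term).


All three coefficients share the factor 10; dividing through by 10 gives  (1 - x^2) y'' - 2x y' + 72 y = 0.
This matches the Legendre equation (1 - x^2) y'' - 2x y' + n(n+1) y = 0 (note the -2x y' term) with n(n+1) = 72, so n = 8; the polynomial solution is P_8(x).
With y = sum_k a_k x^k, matching x^k gives (k+2)(k+1) a_{k+2} = [k(k+1) - n(n+1)] a_k = (k - 8)(k + 9) a_k. The right side vanishes at k = 8, so the series with the parity of 8 terminates at degree 8.
Standard normalization (P_n(1) = 1): leading coefficient (2n)!/(2^n (n!)^2) = 20922789888000/(256*1625702400) = 6435/128, so a_8 = 6435/128. Work downward with a_k = (k+1)(k+2) a_{k+2} / ((k - 8)(k + 9)):
  a_6 = (7)(8)(6435/128) / ((6 - 8)(6 + 9)) = (45045/16)/(-30) = -3003/32
  a_4 = (5)(6)(-3003/32) / ((4 - 8)(4 + 9)) = (-45045/16)/(-52) = 3465/64
  a_2 = (3)(4)(3465/64) / ((2 - 8)(2 + 9)) = (10395/16)/(-66) = -315/32
  a_0 = (1)(2)(-315/32) / ((0 - 8)(0 + 9)) = (-315/16)/(-72) = 35/128
Hence P_8(x) = 6435 x^8/128 - 3003 x^6/32 + 3465 x^4/64 - 315 x^2/32 + 35/128.

P_8(x); series = 6435 x^8/128 - 3003 x^6/32 + 3465 x^4/64 - 315 x^2/32 + 35/128


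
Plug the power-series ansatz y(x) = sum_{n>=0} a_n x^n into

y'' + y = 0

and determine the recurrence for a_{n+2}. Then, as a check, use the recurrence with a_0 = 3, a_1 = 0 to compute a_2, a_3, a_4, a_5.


Substitute y = sum_n a_n x^n into y'' + (const) y = 0.
y''(x) = sum_{n>=0} (n+2)(n+1) a_{n+2} x^n.
The ODE becomes sum_n [(n+2)(n+1) a_{n+2} + 1 a_n] x^n = 0.
Setting each coefficient to zero gives the recurrence:
  (n+2)(n+1) a_{n+2} + 1 a_n = 0,
  a_{n+2} = -1 / ((n+1)(n+2)) a_n.

Check with a_0 = 3, a_1 = 0 (apply the recurrence for n = 0, 1, 2, 3): a_0 = 3, a_1 = 0, a_2 = -3/2, a_3 = 0, a_4 = 1/8, a_5 = 0.

a_{n+2} = -1/((n+1)(n+2)) * a_n; check: a_0 = 3, a_1 = 0, a_2 = -3/2, a_3 = 0, a_4 = 1/8, a_5 = 0


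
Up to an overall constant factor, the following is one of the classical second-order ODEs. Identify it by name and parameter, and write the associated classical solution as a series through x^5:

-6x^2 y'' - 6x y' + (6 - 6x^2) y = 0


All three coefficients share the factor -6; dividing through by -6 gives  x^2 y'' + x y' + (x^2 - 1) y = 0.
This matches the Bessel equation x^2 y'' + x y' + (x^2 - nu^2) y = 0 with nu^2 = 1, so nu = 1; the solution bounded at x = 0 is J_1(x).
Frobenius at x = 0: indicial roots ±nu; for r = nu the recurrence k(k + 2nu) c_k = -c_{k-2} gives the standard series J_nu(x) = sum_{k>=0} (-1)^k / (k! (k+nu)!) (x/2)^(2k+nu). Evaluate the first 3 terms:
  k = 0: (-1)^0 / (0! * 1! * 2^1) x^1 = 1/(1*1*2) x^1 = (1/2) x^1
  k = 1: (-1)^1 / (1! * 2! * 2^3) x^3 = -1/(1*2*8) x^3 = (-1/16) x^3
  k = 2: (-1)^2 / (2! * 3! * 2^5) x^5 = 1/(2*6*32) x^5 = (1/384) x^5
Hence J_1(x) = x^5/384 - x^3/16 + x/2 + ....

J_1(x); series = x^5/384 - x^3/16 + x/2


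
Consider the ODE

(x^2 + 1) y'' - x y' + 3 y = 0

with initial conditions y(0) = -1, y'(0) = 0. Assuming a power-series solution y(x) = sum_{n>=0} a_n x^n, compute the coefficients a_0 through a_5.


Ansatz: y(x) = sum_{n>=0} a_n x^n, so y'(x) = sum_{n>=1} n a_n x^(n-1) and y''(x) = sum_{n>=2} n(n-1) a_n x^(n-2).
Substitute into P(x) y'' + Q(x) y' + R(x) y = 0 with P(x) = x^2 + 1, Q(x) = -x, R(x) = 3, and match powers of x.
Initial conditions: a_0 = -1, a_1 = 0.
Setting the coefficient of each power of x to zero and solving order by order (substituting the coefficients already found):
  x^0: 2 a_2 + 3 a_0 = 0  ->  2 a_2 = -3 a_0 = 3  ->  a_2 = 3/2
  x^1: 6 a_3 + 2 a_1 = 0  ->  6 a_3 = -2 a_1 = 0  ->  a_3 = 0
  x^2: 12 a_4 + 3 a_2 = 0  ->  12 a_4 = -3 a_2 = -9/2  ->  a_4 = -3/8
  x^3: 20 a_5 + 6 a_3 = 0  ->  20 a_5 = -6 a_3 = 0  ->  a_5 = 0
Truncated series: y(x) = -1 + (3/2) x^2 - (3/8) x^4 + O(x^6).

a_0 = -1; a_1 = 0; a_2 = 3/2; a_3 = 0; a_4 = -3/8; a_5 = 0


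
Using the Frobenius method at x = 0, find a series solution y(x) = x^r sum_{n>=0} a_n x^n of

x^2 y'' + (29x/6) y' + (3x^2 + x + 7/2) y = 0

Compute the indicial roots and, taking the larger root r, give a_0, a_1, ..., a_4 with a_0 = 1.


Write in Frobenius form y'' + (p(x)/x) y' + (q(x)/x^2) y = 0:
  p(x) = 29/6,  q(x) = 3x^2 + x + 7/2.
Indicial equation: r(r-1) + (29/6) r + (7/2) = 0 -> roots r_1 = -3/2, r_2 = -7/3.
Take r = r_1 = -3/2. Let y(x) = x^r sum_{n>=0} a_n x^n with a_0 = 1.
Substitute y = x^r sum a_n x^n and match x^{r+n}. The recurrence is
  D(n) a_n + 1 a_{n-1} + 3 a_{n-2} = 0,  where D(n) = (r+n)(r+n-1) + (29/6)(r+n) + (7/2).
  a_n = [-1 a_{n-1} - 3 a_{n-2}] / D(n).
Since the indicial polynomial factors as (r - r_1)(r - r_2), D(n) = (r_1 + n - r_1)(r_1 + n - r_2) = n(n + 5/6).
Evaluating step by step (a_0 = 1):
  n = 1: D(1) = 1(1 + 5/6) = 11/6; numerator = -1(1) = -1; a_1 = (-1)/(11/6) = -6/11
  n = 2: D(2) = 2(2 + 5/6) = 17/3; numerator = -1(-6/11) - 3(1) = -27/11; a_2 = (-27/11)/(17/3) = -81/187
  n = 3: D(3) = 3(3 + 5/6) = 23/2; numerator = -1(-81/187) - 3(-6/11) = 387/187; a_3 = (387/187)/(23/2) = 774/4301
  n = 4: D(4) = 4(4 + 5/6) = 58/3; numerator = -1(774/4301) - 3(-81/187) = 4815/4301; a_4 = (4815/4301)/(58/3) = 14445/249458

r = -3/2; a_0 = 1; a_1 = -6/11; a_2 = -81/187; a_3 = 774/4301; a_4 = 14445/249458


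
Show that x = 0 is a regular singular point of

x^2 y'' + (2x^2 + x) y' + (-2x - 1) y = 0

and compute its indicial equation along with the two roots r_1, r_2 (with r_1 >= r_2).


Divide by x^2 to reach normal form y'' + P_1(x) y' + P_2(x) y = 0 with P_1(x) = 2 + 1/x and P_2(x) = -2/x - 1/x^2.
x = 0 is a singular point because the y'-coefficient 2 + 1/x has a pole at x = 0 and the y-coefficient -2/x - 1/x^2 has a pole at x = 0.
It is a regular singular point because x P_1(x) = p(x) = 2x + 1 and x^2 P_2(x) = q(x) = -2x - 1 are polynomials, hence analytic at x = 0.
p(0) = 1,  q(0) = -1.
Indicial equation: r(r-1) + p(0) r + q(0) = 0, i.e. r^2 + (p(0) - 1) r + q(0) = 0, i.e. r^2 - 1 = 0.
Discriminant: (0)^2 - 4(-1) = 4, so r = (0 ± 2)/2.
Solving: r_1 = 1, r_2 = -1.

indicial: r^2 - 1 = 0; roots r_1 = 1, r_2 = -1


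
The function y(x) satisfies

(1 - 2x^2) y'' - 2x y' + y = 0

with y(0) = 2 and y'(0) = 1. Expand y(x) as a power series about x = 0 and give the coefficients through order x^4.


Ansatz: y(x) = sum_{n>=0} a_n x^n, so y'(x) = sum_{n>=1} n a_n x^(n-1) and y''(x) = sum_{n>=2} n(n-1) a_n x^(n-2).
Substitute into P(x) y'' + Q(x) y' + R(x) y = 0 with P(x) = 1 - 2x^2, Q(x) = -2x, R(x) = 1, and match powers of x.
Initial conditions: a_0 = 2, a_1 = 1.
Setting the coefficient of each power of x to zero and solving order by order (substituting the coefficients already found):
  x^0: 2 a_2 + a_0 = 0  ->  2 a_2 = -a_0 = -2  ->  a_2 = -1
  x^1: 6 a_3 - a_1 = 0  ->  6 a_3 = a_1 = 1  ->  a_3 = 1/6
  x^2: 12 a_4 - 7 a_2 = 0  ->  12 a_4 = 7 a_2 = -7  ->  a_4 = -7/12
Truncated series: y(x) = 2 + x - x^2 + (1/6) x^3 - (7/12) x^4 + O(x^5).

a_0 = 2; a_1 = 1; a_2 = -1; a_3 = 1/6; a_4 = -7/12


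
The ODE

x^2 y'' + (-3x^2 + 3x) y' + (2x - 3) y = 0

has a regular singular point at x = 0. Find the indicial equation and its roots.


Divide by x^2 to reach normal form y'' + P_1(x) y' + P_2(x) y = 0 with P_1(x) = -3 + 3/x and P_2(x) = 2/x - 3/x^2.
x = 0 is a singular point because the y'-coefficient -3 + 3/x has a pole at x = 0 and the y-coefficient 2/x - 3/x^2 has a pole at x = 0.
It is a regular singular point because x P_1(x) = p(x) = 3 - 3x and x^2 P_2(x) = q(x) = 2x - 3 are polynomials, hence analytic at x = 0.
p(0) = 3,  q(0) = -3.
Indicial equation: r(r-1) + p(0) r + q(0) = 0, i.e. r^2 + (p(0) - 1) r + q(0) = 0, i.e. r^2 + 2 r - 3 = 0.
Discriminant: (2)^2 - 4(-3) = 16, so r = (-2 ± 4)/2.
Solving: r_1 = 1, r_2 = -3.

indicial: r^2 + 2 r - 3 = 0; roots r_1 = 1, r_2 = -3


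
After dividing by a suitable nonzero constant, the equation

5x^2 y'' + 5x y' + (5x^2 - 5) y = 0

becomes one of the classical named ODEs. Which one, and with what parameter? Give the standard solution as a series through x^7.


All three coefficients share the factor 5; dividing through by 5 gives  x^2 y'' + x y' + (x^2 - 1) y = 0.
This matches the Bessel equation x^2 y'' + x y' + (x^2 - nu^2) y = 0 with nu^2 = 1, so nu = 1; the solution bounded at x = 0 is J_1(x).
Frobenius at x = 0: indicial roots ±nu; for r = nu the recurrence k(k + 2nu) c_k = -c_{k-2} gives the standard series J_nu(x) = sum_{k>=0} (-1)^k / (k! (k+nu)!) (x/2)^(2k+nu). Evaluate the first 4 terms:
  k = 0: (-1)^0 / (0! * 1! * 2^1) x^1 = 1/(1*1*2) x^1 = (1/2) x^1
  k = 1: (-1)^1 / (1! * 2! * 2^3) x^3 = -1/(1*2*8) x^3 = (-1/16) x^3
  k = 2: (-1)^2 / (2! * 3! * 2^5) x^5 = 1/(2*6*32) x^5 = (1/384) x^5
  k = 3: (-1)^3 / (3! * 4! * 2^7) x^7 = -1/(6*24*128) x^7 = (-1/18432) x^7
Hence J_1(x) = -x^7/18432 + x^5/384 - x^3/16 + x/2 + ....

J_1(x); series = -x^7/18432 + x^5/384 - x^3/16 + x/2


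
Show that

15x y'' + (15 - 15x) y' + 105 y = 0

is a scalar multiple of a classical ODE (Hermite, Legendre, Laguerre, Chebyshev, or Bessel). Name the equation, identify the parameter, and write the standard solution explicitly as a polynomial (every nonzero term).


All three coefficients share the factor 15; dividing through by 15 gives  x y'' + (1 - x) y' + 7 y = 0.
This matches the Laguerre equation x y'' + (1 - x) y' + n y = 0 with n = 7; the polynomial solution is L_7(x).
With y = sum_k a_k x^k, matching x^k gives (k+1)k a_{k+1} + (k+1) a_{k+1} - k a_k + n a_k = 0, i.e. (k+1)^2 a_{k+1} = (k - n) a_k = (k - 7) a_k. The right side vanishes at k = 7, so the series terminates at degree 7.
Standard normalization L_n(0) = 1 gives a_0 = 1. Work upward with a_{k+1} = (k - 7) a_k / (k+1)^2:
  a_1 = (0 - 7)(1) / 1^2 = -7/1 = -7
  a_2 = (1 - 7)(-7) / 2^2 = 42/4 = 21/2
  a_3 = (2 - 7)(21/2) / 3^2 = (-105/2)/9 = -35/6
  a_4 = (3 - 7)(-35/6) / 4^2 = (70/3)/16 = 35/24
  a_5 = (4 - 7)(35/24) / 5^2 = (-35/8)/25 = -7/40
  a_6 = (5 - 7)(-7/40) / 6^2 = (7/20)/36 = 7/720
  a_7 = (6 - 7)(7/720) / 7^2 = (-7/720)/49 = -1/5040
Hence L_7(x) = -x^7/5040 + 7 x^6/720 - 7 x^5/40 + 35 x^4/24 - 35 x^3/6 + 21 x^2/2 - 7 x + 1.

L_7(x); series = -x^7/5040 + 7 x^6/720 - 7 x^5/40 + 35 x^4/24 - 35 x^3/6 + 21 x^2/2 - 7 x + 1


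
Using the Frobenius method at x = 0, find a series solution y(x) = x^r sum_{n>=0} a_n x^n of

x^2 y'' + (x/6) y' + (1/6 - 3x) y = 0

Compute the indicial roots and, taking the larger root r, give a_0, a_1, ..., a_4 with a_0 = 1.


Write in Frobenius form y'' + (p(x)/x) y' + (q(x)/x^2) y = 0:
  p(x) = 1/6,  q(x) = 1/6 - 3x.
Indicial equation: r(r-1) + (1/6) r + (1/6) = 0 -> roots r_1 = 1/2, r_2 = 1/3.
Take r = r_1 = 1/2. Let y(x) = x^r sum_{n>=0} a_n x^n with a_0 = 1.
Substitute y = x^r sum a_n x^n and match x^{r+n}. The recurrence is
  D(n) a_n - 3 a_{n-1} = 0,  where D(n) = (r+n)(r+n-1) + (1/6)(r+n) + (1/6).
  a_n = 3 / D(n) * a_{n-1}.
Since the indicial polynomial factors as (r - r_1)(r - r_2), D(n) = (r_1 + n - r_1)(r_1 + n - r_2) = n(n + 1/6).
Evaluating step by step (a_0 = 1):
  n = 1: D(1) = 1(1 + 1/6) = 7/6; numerator = 3(1) = 3; a_1 = (3)/(7/6) = 18/7
  n = 2: D(2) = 2(2 + 1/6) = 13/3; numerator = 3(18/7) = 54/7; a_2 = (54/7)/(13/3) = 162/91
  n = 3: D(3) = 3(3 + 1/6) = 19/2; numerator = 3(162/91) = 486/91; a_3 = (486/91)/(19/2) = 972/1729
  n = 4: D(4) = 4(4 + 1/6) = 50/3; numerator = 3(972/1729) = 2916/1729; a_4 = (2916/1729)/(50/3) = 4374/43225

r = 1/2; a_0 = 1; a_1 = 18/7; a_2 = 162/91; a_3 = 972/1729; a_4 = 4374/43225


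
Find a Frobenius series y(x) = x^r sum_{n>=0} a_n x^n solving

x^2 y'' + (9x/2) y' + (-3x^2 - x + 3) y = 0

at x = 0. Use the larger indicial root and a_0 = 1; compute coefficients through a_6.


Write in Frobenius form y'' + (p(x)/x) y' + (q(x)/x^2) y = 0:
  p(x) = 9/2,  q(x) = -3x^2 - x + 3.
Indicial equation: r(r-1) + (9/2) r + (3) = 0 -> roots r_1 = -3/2, r_2 = -2.
Take r = r_1 = -3/2. Let y(x) = x^r sum_{n>=0} a_n x^n with a_0 = 1.
Substitute y = x^r sum a_n x^n and match x^{r+n}. The recurrence is
  D(n) a_n - 1 a_{n-1} - 3 a_{n-2} = 0,  where D(n) = (r+n)(r+n-1) + (9/2)(r+n) + (3).
  a_n = [1 a_{n-1} + 3 a_{n-2}] / D(n).
Since the indicial polynomial factors as (r - r_1)(r - r_2), D(n) = (r_1 + n - r_1)(r_1 + n - r_2) = n(n + 1/2).
Evaluating step by step (a_0 = 1):
  n = 1: D(1) = 1(1 + 1/2) = 3/2; numerator = 1(1) = 1; a_1 = (1)/(3/2) = 2/3
  n = 2: D(2) = 2(2 + 1/2) = 5; numerator = 1(2/3) + 3(1) = 11/3; a_2 = (11/3)/(5) = 11/15
  n = 3: D(3) = 3(3 + 1/2) = 21/2; numerator = 1(11/15) + 3(2/3) = 41/15; a_3 = (41/15)/(21/2) = 82/315
  n = 4: D(4) = 4(4 + 1/2) = 18; numerator = 1(82/315) + 3(11/15) = 155/63; a_4 = (155/63)/(18) = 155/1134
  n = 5: D(5) = 5(5 + 1/2) = 55/2; numerator = 1(155/1134) + 3(82/315) = 5203/5670; a_5 = (5203/5670)/(55/2) = 473/14175
  n = 6: D(6) = 6(6 + 1/2) = 39; numerator = 1(473/14175) + 3(155/1134) = 12571/28350; a_6 = (12571/28350)/(39) = 967/85050

r = -3/2; a_0 = 1; a_1 = 2/3; a_2 = 11/15; a_3 = 82/315; a_4 = 155/1134; a_5 = 473/14175; a_6 = 967/85050


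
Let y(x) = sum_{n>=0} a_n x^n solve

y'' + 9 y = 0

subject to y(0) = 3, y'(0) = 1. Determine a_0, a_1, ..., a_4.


Ansatz: y(x) = sum_{n>=0} a_n x^n, so y'(x) = sum_{n>=1} n a_n x^(n-1) and y''(x) = sum_{n>=2} n(n-1) a_n x^(n-2).
Substitute into P(x) y'' + Q(x) y' + R(x) y = 0 with P(x) = 1, Q(x) = 0, R(x) = 9, and match powers of x.
Initial conditions: a_0 = 3, a_1 = 1.
Setting the coefficient of each power of x to zero and solving order by order (substituting the coefficients already found):
  x^0: 2 a_2 + 9 a_0 = 0  ->  2 a_2 = -9 a_0 = -27  ->  a_2 = -27/2
  x^1: 6 a_3 + 9 a_1 = 0  ->  6 a_3 = -9 a_1 = -9  ->  a_3 = -3/2
  x^2: 12 a_4 + 9 a_2 = 0  ->  12 a_4 = -9 a_2 = 243/2  ->  a_4 = 81/8
Truncated series: y(x) = 3 + x - (27/2) x^2 - (3/2) x^3 + (81/8) x^4 + O(x^5).

a_0 = 3; a_1 = 1; a_2 = -27/2; a_3 = -3/2; a_4 = 81/8


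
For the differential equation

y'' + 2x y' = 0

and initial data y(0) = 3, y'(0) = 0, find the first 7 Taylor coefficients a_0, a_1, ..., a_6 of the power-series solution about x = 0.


Ansatz: y(x) = sum_{n>=0} a_n x^n, so y'(x) = sum_{n>=1} n a_n x^(n-1) and y''(x) = sum_{n>=2} n(n-1) a_n x^(n-2).
Substitute into P(x) y'' + Q(x) y' + R(x) y = 0 with P(x) = 1, Q(x) = 2x, R(x) = 0, and match powers of x.
Initial conditions: a_0 = 3, a_1 = 0.
Setting the coefficient of each power of x to zero and solving order by order (substituting the coefficients already found):
  x^0: 2 a_2 = 0  ->  a_2 = 0
  x^1: 6 a_3 + 2 a_1 = 0  ->  6 a_3 = -2 a_1 = 0  ->  a_3 = 0
  x^2: 12 a_4 + 4 a_2 = 0  ->  12 a_4 = -4 a_2 = 0  ->  a_4 = 0
  x^3: 20 a_5 + 6 a_3 = 0  ->  20 a_5 = -6 a_3 = 0  ->  a_5 = 0
  x^4: 30 a_6 + 8 a_4 = 0  ->  30 a_6 = -8 a_4 = 0  ->  a_6 = 0
Truncated series: y(x) = 3 + O(x^7).

a_0 = 3; a_1 = 0; a_2 = 0; a_3 = 0; a_4 = 0; a_5 = 0; a_6 = 0


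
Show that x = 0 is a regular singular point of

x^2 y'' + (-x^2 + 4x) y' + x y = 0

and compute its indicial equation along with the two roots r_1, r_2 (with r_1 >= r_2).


Divide by x^2 to reach normal form y'' + P_1(x) y' + P_2(x) y = 0 with P_1(x) = -1 + 4/x and P_2(x) = 1/x.
x = 0 is a singular point because the y'-coefficient -1 + 4/x has a pole at x = 0 and the y-coefficient 1/x has a pole at x = 0.
It is a regular singular point because x P_1(x) = p(x) = 4 - x and x^2 P_2(x) = q(x) = x are polynomials, hence analytic at x = 0.
p(0) = 4,  q(0) = 0.
Indicial equation: r(r-1) + p(0) r + q(0) = 0, i.e. r^2 + (p(0) - 1) r + q(0) = 0, i.e. r^2 + 3 r = 0.
Discriminant: (3)^2 - 4(0) = 9, so r = (-3 ± 3)/2.
Solving: r_1 = 0, r_2 = -3.

indicial: r^2 + 3 r = 0; roots r_1 = 0, r_2 = -3


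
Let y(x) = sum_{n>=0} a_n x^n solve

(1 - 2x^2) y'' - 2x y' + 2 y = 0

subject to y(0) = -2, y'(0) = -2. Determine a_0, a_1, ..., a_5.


Ansatz: y(x) = sum_{n>=0} a_n x^n, so y'(x) = sum_{n>=1} n a_n x^(n-1) and y''(x) = sum_{n>=2} n(n-1) a_n x^(n-2).
Substitute into P(x) y'' + Q(x) y' + R(x) y = 0 with P(x) = 1 - 2x^2, Q(x) = -2x, R(x) = 2, and match powers of x.
Initial conditions: a_0 = -2, a_1 = -2.
Setting the coefficient of each power of x to zero and solving order by order (substituting the coefficients already found):
  x^0: 2 a_2 + 2 a_0 = 0  ->  2 a_2 = -2 a_0 = 4  ->  a_2 = 2
  x^1: 6 a_3 = 0  ->  a_3 = 0
  x^2: 12 a_4 - 6 a_2 = 0  ->  12 a_4 = 6 a_2 = 12  ->  a_4 = 1
  x^3: 20 a_5 - 16 a_3 = 0  ->  20 a_5 = 16 a_3 = 0  ->  a_5 = 0
Truncated series: y(x) = -2 - 2 x + 2 x^2 + x^4 + O(x^6).

a_0 = -2; a_1 = -2; a_2 = 2; a_3 = 0; a_4 = 1; a_5 = 0


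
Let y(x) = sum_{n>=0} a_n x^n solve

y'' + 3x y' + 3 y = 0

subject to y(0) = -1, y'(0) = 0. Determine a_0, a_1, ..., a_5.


Ansatz: y(x) = sum_{n>=0} a_n x^n, so y'(x) = sum_{n>=1} n a_n x^(n-1) and y''(x) = sum_{n>=2} n(n-1) a_n x^(n-2).
Substitute into P(x) y'' + Q(x) y' + R(x) y = 0 with P(x) = 1, Q(x) = 3x, R(x) = 3, and match powers of x.
Initial conditions: a_0 = -1, a_1 = 0.
Setting the coefficient of each power of x to zero and solving order by order (substituting the coefficients already found):
  x^0: 2 a_2 + 3 a_0 = 0  ->  2 a_2 = -3 a_0 = 3  ->  a_2 = 3/2
  x^1: 6 a_3 + 6 a_1 = 0  ->  6 a_3 = -6 a_1 = 0  ->  a_3 = 0
  x^2: 12 a_4 + 9 a_2 = 0  ->  12 a_4 = -9 a_2 = -27/2  ->  a_4 = -9/8
  x^3: 20 a_5 + 12 a_3 = 0  ->  20 a_5 = -12 a_3 = 0  ->  a_5 = 0
Truncated series: y(x) = -1 + (3/2) x^2 - (9/8) x^4 + O(x^6).

a_0 = -1; a_1 = 0; a_2 = 3/2; a_3 = 0; a_4 = -9/8; a_5 = 0


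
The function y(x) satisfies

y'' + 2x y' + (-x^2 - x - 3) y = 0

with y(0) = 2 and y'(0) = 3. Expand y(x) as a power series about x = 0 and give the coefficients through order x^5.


Ansatz: y(x) = sum_{n>=0} a_n x^n, so y'(x) = sum_{n>=1} n a_n x^(n-1) and y''(x) = sum_{n>=2} n(n-1) a_n x^(n-2).
Substitute into P(x) y'' + Q(x) y' + R(x) y = 0 with P(x) = 1, Q(x) = 2x, R(x) = -x^2 - x - 3, and match powers of x.
Initial conditions: a_0 = 2, a_1 = 3.
Setting the coefficient of each power of x to zero and solving order by order (substituting the coefficients already found):
  x^0: 2 a_2 - 3 a_0 = 0  ->  2 a_2 = 3 a_0 = 6  ->  a_2 = 3
  x^1: 6 a_3 - a_1 - a_0 = 0  ->  6 a_3 = a_1 + a_0 = 5  ->  a_3 = 5/6
  x^2: 12 a_4 + a_2 - a_1 - a_0 = 0  ->  12 a_4 = -a_2 + a_1 + a_0 = 2  ->  a_4 = 1/6
  x^3: 20 a_5 + 3 a_3 - a_2 - a_1 = 0  ->  20 a_5 = -3 a_3 + a_2 + a_1 = 7/2  ->  a_5 = 7/40
Truncated series: y(x) = 2 + 3 x + 3 x^2 + (5/6) x^3 + (1/6) x^4 + (7/40) x^5 + O(x^6).

a_0 = 2; a_1 = 3; a_2 = 3; a_3 = 5/6; a_4 = 1/6; a_5 = 7/40


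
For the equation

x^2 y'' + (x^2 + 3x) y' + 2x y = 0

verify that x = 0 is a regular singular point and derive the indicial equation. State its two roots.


Divide by x^2 to reach normal form y'' + P_1(x) y' + P_2(x) y = 0 with P_1(x) = 1 + 3/x and P_2(x) = 2/x.
x = 0 is a singular point because the y'-coefficient 1 + 3/x has a pole at x = 0 and the y-coefficient 2/x has a pole at x = 0.
It is a regular singular point because x P_1(x) = p(x) = x + 3 and x^2 P_2(x) = q(x) = 2x are polynomials, hence analytic at x = 0.
p(0) = 3,  q(0) = 0.
Indicial equation: r(r-1) + p(0) r + q(0) = 0, i.e. r^2 + (p(0) - 1) r + q(0) = 0, i.e. r^2 + 2 r = 0.
Discriminant: (2)^2 - 4(0) = 4, so r = (-2 ± 2)/2.
Solving: r_1 = 0, r_2 = -2.

indicial: r^2 + 2 r = 0; roots r_1 = 0, r_2 = -2


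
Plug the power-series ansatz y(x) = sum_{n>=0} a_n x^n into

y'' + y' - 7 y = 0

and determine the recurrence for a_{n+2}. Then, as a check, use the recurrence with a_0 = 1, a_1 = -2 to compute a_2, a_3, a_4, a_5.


Substitute y = sum_n a_n x^n.
y''(x) has coefficient (n+2)(n+1) a_{n+2} at x^n;
y'(x) has coefficient (n+1) a_{n+1} at x^n;
-7 y(x) has coefficient -7 a_n at x^n.
Matching x^n: (n+2)(n+1) a_{n+2} + (n+1) a_{n+1} - 7 a_n = 0.
Thus a_{n+2} = [-(n+1) a_{n+1} + 7 a_n] / ((n+1)(n+2)).

Check with a_0 = 1, a_1 = -2 (apply the recurrence for n = 0, 1, 2, 3): a_0 = 1, a_1 = -2, a_2 = 9/2, a_3 = -23/6, a_4 = 43/12, a_5 = -247/120.

a_(n+2) = [-(n+1) a_(n+1) + 7 a_n] / ((n+1)(n+2)); check: a_0 = 1, a_1 = -2, a_2 = 9/2, a_3 = -23/6, a_4 = 43/12, a_5 = -247/120


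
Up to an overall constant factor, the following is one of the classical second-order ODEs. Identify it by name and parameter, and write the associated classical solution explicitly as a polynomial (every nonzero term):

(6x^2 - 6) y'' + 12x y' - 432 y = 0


All three coefficients share the factor -6; dividing through by -6 gives  (1 - x^2) y'' - 2x y' + 72 y = 0.
This matches the Legendre equation (1 - x^2) y'' - 2x y' + n(n+1) y = 0 (note the -2x y' term) with n(n+1) = 72, so n = 8; the polynomial solution is P_8(x).
With y = sum_k a_k x^k, matching x^k gives (k+2)(k+1) a_{k+2} = [k(k+1) - n(n+1)] a_k = (k - 8)(k + 9) a_k. The right side vanishes at k = 8, so the series with the parity of 8 terminates at degree 8.
Standard normalization (P_n(1) = 1): leading coefficient (2n)!/(2^n (n!)^2) = 20922789888000/(256*1625702400) = 6435/128, so a_8 = 6435/128. Work downward with a_k = (k+1)(k+2) a_{k+2} / ((k - 8)(k + 9)):
  a_6 = (7)(8)(6435/128) / ((6 - 8)(6 + 9)) = (45045/16)/(-30) = -3003/32
  a_4 = (5)(6)(-3003/32) / ((4 - 8)(4 + 9)) = (-45045/16)/(-52) = 3465/64
  a_2 = (3)(4)(3465/64) / ((2 - 8)(2 + 9)) = (10395/16)/(-66) = -315/32
  a_0 = (1)(2)(-315/32) / ((0 - 8)(0 + 9)) = (-315/16)/(-72) = 35/128
Hence P_8(x) = 6435 x^8/128 - 3003 x^6/32 + 3465 x^4/64 - 315 x^2/32 + 35/128.

P_8(x); series = 6435 x^8/128 - 3003 x^6/32 + 3465 x^4/64 - 315 x^2/32 + 35/128


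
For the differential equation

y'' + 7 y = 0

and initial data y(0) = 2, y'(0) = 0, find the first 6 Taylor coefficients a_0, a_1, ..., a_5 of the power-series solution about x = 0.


Ansatz: y(x) = sum_{n>=0} a_n x^n, so y'(x) = sum_{n>=1} n a_n x^(n-1) and y''(x) = sum_{n>=2} n(n-1) a_n x^(n-2).
Substitute into P(x) y'' + Q(x) y' + R(x) y = 0 with P(x) = 1, Q(x) = 0, R(x) = 7, and match powers of x.
Initial conditions: a_0 = 2, a_1 = 0.
Setting the coefficient of each power of x to zero and solving order by order (substituting the coefficients already found):
  x^0: 2 a_2 + 7 a_0 = 0  ->  2 a_2 = -7 a_0 = -14  ->  a_2 = -7
  x^1: 6 a_3 + 7 a_1 = 0  ->  6 a_3 = -7 a_1 = 0  ->  a_3 = 0
  x^2: 12 a_4 + 7 a_2 = 0  ->  12 a_4 = -7 a_2 = 49  ->  a_4 = 49/12
  x^3: 20 a_5 + 7 a_3 = 0  ->  20 a_5 = -7 a_3 = 0  ->  a_5 = 0
Truncated series: y(x) = 2 - 7 x^2 + (49/12) x^4 + O(x^6).

a_0 = 2; a_1 = 0; a_2 = -7; a_3 = 0; a_4 = 49/12; a_5 = 0


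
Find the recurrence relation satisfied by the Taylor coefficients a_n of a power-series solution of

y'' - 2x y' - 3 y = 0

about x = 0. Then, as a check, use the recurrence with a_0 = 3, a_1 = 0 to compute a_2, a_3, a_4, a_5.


Substitute y = sum_n a_n x^n.
y''(x) has coefficient (n+2)(n+1) a_{n+2} at x^n;
-2 x y'(x) has coefficient -2 n a_n at x^n (shift);
-3 y(x) has coefficient -3 a_n at x^n.
Matching x^n: (n+2)(n+1) a_{n+2} + (-2n - 3) a_n = 0.
Thus a_{n+2} = (2n + 3) / ((n+1)(n+2)) * a_n.

Check with a_0 = 3, a_1 = 0 (apply the recurrence for n = 0, 1, 2, 3): a_0 = 3, a_1 = 0, a_2 = 9/2, a_3 = 0, a_4 = 21/8, a_5 = 0.

a_(n+2) = (2n + 3) / ((n+1)(n+2)) * a_n; check: a_0 = 3, a_1 = 0, a_2 = 9/2, a_3 = 0, a_4 = 21/8, a_5 = 0


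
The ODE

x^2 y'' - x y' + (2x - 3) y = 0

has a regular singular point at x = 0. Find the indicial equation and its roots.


Divide by x^2 to reach normal form y'' + P_1(x) y' + P_2(x) y = 0 with P_1(x) = -1/x and P_2(x) = 2/x - 3/x^2.
x = 0 is a singular point because the y'-coefficient -1/x has a pole at x = 0 and the y-coefficient 2/x - 3/x^2 has a pole at x = 0.
It is a regular singular point because x P_1(x) = p(x) = -1 and x^2 P_2(x) = q(x) = 2x - 3 are polynomials, hence analytic at x = 0.
p(0) = -1,  q(0) = -3.
Indicial equation: r(r-1) + p(0) r + q(0) = 0, i.e. r^2 + (p(0) - 1) r + q(0) = 0, i.e. r^2 - 2 r - 3 = 0.
Discriminant: (-2)^2 - 4(-3) = 16, so r = (2 ± 4)/2.
Solving: r_1 = 3, r_2 = -1.

indicial: r^2 - 2 r - 3 = 0; roots r_1 = 3, r_2 = -1


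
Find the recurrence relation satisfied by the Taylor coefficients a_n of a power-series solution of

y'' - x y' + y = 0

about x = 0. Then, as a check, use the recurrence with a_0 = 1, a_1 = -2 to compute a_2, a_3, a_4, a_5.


Substitute y = sum_n a_n x^n.
y''(x) has coefficient (n+2)(n+1) a_{n+2} at x^n;
-x y'(x) has coefficient -n a_n at x^n (shift);
y(x) has coefficient 1 a_n at x^n.
Matching x^n: (n+2)(n+1) a_{n+2} + (-n + 1) a_n = 0.
Thus a_{n+2} = (n - 1) / ((n+1)(n+2)) * a_n.

Check with a_0 = 1, a_1 = -2 (apply the recurrence for n = 0, 1, 2, 3): a_0 = 1, a_1 = -2, a_2 = -1/2, a_3 = 0, a_4 = -1/24, a_5 = 0.

a_(n+2) = (n - 1) / ((n+1)(n+2)) * a_n; check: a_0 = 1, a_1 = -2, a_2 = -1/2, a_3 = 0, a_4 = -1/24, a_5 = 0


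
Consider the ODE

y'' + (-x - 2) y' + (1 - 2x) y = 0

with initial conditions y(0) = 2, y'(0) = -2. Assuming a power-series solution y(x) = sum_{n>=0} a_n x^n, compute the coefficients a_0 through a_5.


Ansatz: y(x) = sum_{n>=0} a_n x^n, so y'(x) = sum_{n>=1} n a_n x^(n-1) and y''(x) = sum_{n>=2} n(n-1) a_n x^(n-2).
Substitute into P(x) y'' + Q(x) y' + R(x) y = 0 with P(x) = 1, Q(x) = -x - 2, R(x) = 1 - 2x, and match powers of x.
Initial conditions: a_0 = 2, a_1 = -2.
Setting the coefficient of each power of x to zero and solving order by order (substituting the coefficients already found):
  x^0: 2 a_2 - 2 a_1 + a_0 = 0  ->  2 a_2 = 2 a_1 - a_0 = -6  ->  a_2 = -3
  x^1: 6 a_3 - 4 a_2 - 2 a_0 = 0  ->  6 a_3 = 4 a_2 + 2 a_0 = -8  ->  a_3 = -4/3
  x^2: 12 a_4 - 6 a_3 - a_2 - 2 a_1 = 0  ->  12 a_4 = 6 a_3 + a_2 + 2 a_1 = -15  ->  a_4 = -5/4
  x^3: 20 a_5 - 8 a_4 - 2 a_3 - 2 a_2 = 0  ->  20 a_5 = 8 a_4 + 2 a_3 + 2 a_2 = -56/3  ->  a_5 = -14/15
Truncated series: y(x) = 2 - 2 x - 3 x^2 - (4/3) x^3 - (5/4) x^4 - (14/15) x^5 + O(x^6).

a_0 = 2; a_1 = -2; a_2 = -3; a_3 = -4/3; a_4 = -5/4; a_5 = -14/15


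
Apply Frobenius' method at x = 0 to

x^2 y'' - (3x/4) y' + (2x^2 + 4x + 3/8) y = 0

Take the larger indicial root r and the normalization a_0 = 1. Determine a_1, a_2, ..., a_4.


Write in Frobenius form y'' + (p(x)/x) y' + (q(x)/x^2) y = 0:
  p(x) = -3/4,  q(x) = 2x^2 + 4x + 3/8.
Indicial equation: r(r-1) + (-3/4) r + (3/8) = 0 -> roots r_1 = 3/2, r_2 = 1/4.
Take r = r_1 = 3/2. Let y(x) = x^r sum_{n>=0} a_n x^n with a_0 = 1.
Substitute y = x^r sum a_n x^n and match x^{r+n}. The recurrence is
  D(n) a_n + 4 a_{n-1} + 2 a_{n-2} = 0,  where D(n) = (r+n)(r+n-1) + (-3/4)(r+n) + (3/8).
  a_n = [-4 a_{n-1} - 2 a_{n-2}] / D(n).
Since the indicial polynomial factors as (r - r_1)(r - r_2), D(n) = (r_1 + n - r_1)(r_1 + n - r_2) = n(n + 5/4).
Evaluating step by step (a_0 = 1):
  n = 1: D(1) = 1(1 + 5/4) = 9/4; numerator = -4(1) = -4; a_1 = (-4)/(9/4) = -16/9
  n = 2: D(2) = 2(2 + 5/4) = 13/2; numerator = -4(-16/9) - 2(1) = 46/9; a_2 = (46/9)/(13/2) = 92/117
  n = 3: D(3) = 3(3 + 5/4) = 51/4; numerator = -4(92/117) - 2(-16/9) = 16/39; a_3 = (16/39)/(51/4) = 64/1989
  n = 4: D(4) = 4(4 + 5/4) = 21; numerator = -4(64/1989) - 2(92/117) = -376/221; a_4 = (-376/221)/(21) = -376/4641

r = 3/2; a_0 = 1; a_1 = -16/9; a_2 = 92/117; a_3 = 64/1989; a_4 = -376/4641


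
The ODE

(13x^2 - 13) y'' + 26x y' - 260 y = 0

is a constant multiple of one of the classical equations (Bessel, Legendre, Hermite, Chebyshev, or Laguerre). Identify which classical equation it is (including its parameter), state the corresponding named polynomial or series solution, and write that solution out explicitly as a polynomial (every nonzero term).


All three coefficients share the factor -13; dividing through by -13 gives  (1 - x^2) y'' - 2x y' + 20 y = 0.
This matches the Legendre equation (1 - x^2) y'' - 2x y' + n(n+1) y = 0 (note the -2x y' term) with n(n+1) = 20, so n = 4; the polynomial solution is P_4(x).
With y = sum_k a_k x^k, matching x^k gives (k+2)(k+1) a_{k+2} = [k(k+1) - n(n+1)] a_k = (k - 4)(k + 5) a_k. The right side vanishes at k = 4, so the series with the parity of 4 terminates at degree 4.
Standard normalization (P_n(1) = 1): leading coefficient (2n)!/(2^n (n!)^2) = 40320/(16*576) = 35/8, so a_4 = 35/8. Work downward with a_k = (k+1)(k+2) a_{k+2} / ((k - 4)(k + 5)):
  a_2 = (3)(4)(35/8) / ((2 - 4)(2 + 5)) = (105/2)/(-14) = -15/4
  a_0 = (1)(2)(-15/4) / ((0 - 4)(0 + 5)) = (-15/2)/(-20) = 3/8
Hence P_4(x) = 35 x^4/8 - 15 x^2/4 + 3/8.

P_4(x); series = 35 x^4/8 - 15 x^2/4 + 3/8
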